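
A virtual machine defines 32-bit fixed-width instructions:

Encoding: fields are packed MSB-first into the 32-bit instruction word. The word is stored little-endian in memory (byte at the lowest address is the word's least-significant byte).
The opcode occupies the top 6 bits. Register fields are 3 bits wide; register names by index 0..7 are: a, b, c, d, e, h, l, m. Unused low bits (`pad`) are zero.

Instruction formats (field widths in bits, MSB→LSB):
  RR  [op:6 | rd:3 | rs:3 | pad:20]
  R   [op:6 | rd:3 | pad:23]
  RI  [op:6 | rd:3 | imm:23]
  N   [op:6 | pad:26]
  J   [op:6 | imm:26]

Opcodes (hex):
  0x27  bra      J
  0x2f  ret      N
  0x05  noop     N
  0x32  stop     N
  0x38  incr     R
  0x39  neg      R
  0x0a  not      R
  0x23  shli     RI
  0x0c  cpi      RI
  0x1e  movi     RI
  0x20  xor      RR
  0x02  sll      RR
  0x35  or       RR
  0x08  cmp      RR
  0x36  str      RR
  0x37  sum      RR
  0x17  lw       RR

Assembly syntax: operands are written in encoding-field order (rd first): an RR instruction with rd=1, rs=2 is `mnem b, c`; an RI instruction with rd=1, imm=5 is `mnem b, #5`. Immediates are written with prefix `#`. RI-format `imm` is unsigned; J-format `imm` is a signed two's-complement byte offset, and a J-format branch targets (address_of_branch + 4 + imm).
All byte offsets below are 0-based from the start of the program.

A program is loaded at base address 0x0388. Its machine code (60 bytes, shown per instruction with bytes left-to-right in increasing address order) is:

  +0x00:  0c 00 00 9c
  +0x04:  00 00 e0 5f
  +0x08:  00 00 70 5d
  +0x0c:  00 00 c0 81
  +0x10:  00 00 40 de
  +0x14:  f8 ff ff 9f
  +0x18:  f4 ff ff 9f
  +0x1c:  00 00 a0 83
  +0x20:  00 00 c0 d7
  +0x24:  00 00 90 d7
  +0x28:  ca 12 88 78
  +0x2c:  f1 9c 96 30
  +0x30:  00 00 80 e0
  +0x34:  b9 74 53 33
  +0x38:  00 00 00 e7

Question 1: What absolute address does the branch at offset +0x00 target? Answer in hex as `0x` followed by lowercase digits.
0x0398

+0x00: 0c 00 00 9c ⇒ word 0x9c00000c (little)
  op=0x9c00000c>>26=0x27 ⇒ bra (J)
  [25:0] imm=12 = #12
  target = base 0x0388 + off 0x00 + 4 + imm 12 = 0x0398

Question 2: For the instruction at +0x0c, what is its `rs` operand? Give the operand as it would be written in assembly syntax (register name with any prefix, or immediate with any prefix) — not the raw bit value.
e

off 0x0c: read 00 00 c0 81 as little → 0x81c00000
  opcode bits[31:26]=0x20: xor/RR
  rd@[25:23]=0x3 ⇒ d
  rs@[22:20]=0x4 ⇒ e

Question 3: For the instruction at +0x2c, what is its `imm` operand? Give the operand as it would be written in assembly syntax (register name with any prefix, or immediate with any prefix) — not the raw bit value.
@+2c  little-endian(f1 9c 96 30) = 0x30969cf1
  top 6b → 0xc → cpi [RI]
  rd@[25:23]=0x1 ⇒ b
  imm@[22:0]=0x169cf1 ⇒ #1481969

#1481969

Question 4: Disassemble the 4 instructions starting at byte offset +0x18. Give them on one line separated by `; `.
+0x18: f4 ff ff 9f ⇒ word 0x9ffffff4 (little)
  opcode bits[31:26]=0x27: bra/J
  imm@[25:0]=0x3fffff4 (s26→-12) ⇒ #-12
+0x1c: 00 00 a0 83 ⇒ word 0x83a00000 (little)
  opcode bits[31:26]=0x20: xor/RR
  rd@[25:23]=0x7 ⇒ m
  rs@[22:20]=0x2 ⇒ c
+0x20: 00 00 c0 d7 ⇒ word 0xd7c00000 (little)
  opcode bits[31:26]=0x35: or/RR
  rd@[25:23]=0x7 ⇒ m
  rs@[22:20]=0x4 ⇒ e
+0x24: 00 00 90 d7 ⇒ word 0xd7900000 (little)
  opcode bits[31:26]=0x35: or/RR
  rd@[25:23]=0x7 ⇒ m
  rs@[22:20]=0x1 ⇒ b

bra #-12; xor m, c; or m, e; or m, b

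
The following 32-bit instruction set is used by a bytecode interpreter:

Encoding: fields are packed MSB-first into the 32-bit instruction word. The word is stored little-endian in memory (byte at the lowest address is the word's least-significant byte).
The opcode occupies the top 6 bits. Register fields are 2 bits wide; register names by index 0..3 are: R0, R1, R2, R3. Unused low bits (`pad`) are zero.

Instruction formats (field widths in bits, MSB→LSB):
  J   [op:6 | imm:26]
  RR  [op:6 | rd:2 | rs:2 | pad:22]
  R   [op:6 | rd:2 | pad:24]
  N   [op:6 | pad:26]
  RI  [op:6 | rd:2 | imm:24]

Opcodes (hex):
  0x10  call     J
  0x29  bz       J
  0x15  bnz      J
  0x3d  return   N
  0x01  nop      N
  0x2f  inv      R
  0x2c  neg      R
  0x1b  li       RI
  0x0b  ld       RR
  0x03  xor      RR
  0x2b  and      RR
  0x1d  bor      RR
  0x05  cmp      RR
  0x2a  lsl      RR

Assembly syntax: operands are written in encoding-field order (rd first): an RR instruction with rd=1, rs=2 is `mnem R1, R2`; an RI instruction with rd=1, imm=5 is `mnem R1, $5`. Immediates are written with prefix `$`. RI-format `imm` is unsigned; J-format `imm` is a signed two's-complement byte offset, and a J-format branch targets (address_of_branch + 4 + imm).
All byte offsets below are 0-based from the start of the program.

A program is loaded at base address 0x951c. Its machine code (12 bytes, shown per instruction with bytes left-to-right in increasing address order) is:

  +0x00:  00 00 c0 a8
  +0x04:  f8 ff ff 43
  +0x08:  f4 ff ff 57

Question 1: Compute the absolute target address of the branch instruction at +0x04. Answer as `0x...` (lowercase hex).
0x951c

[04] f8 ff ff 43 → 0x43fffff8
  op=0x43fffff8>>26=0x10 ⇒ call (J)
  imm: (w>>0)&0x3ffffff=0x3fffff8 (s26→-8) → $-8
  target = base 0x951c + off 0x04 + 4 + imm -8 = 0x951c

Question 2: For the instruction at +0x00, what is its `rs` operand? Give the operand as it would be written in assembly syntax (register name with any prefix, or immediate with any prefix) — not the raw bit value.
R3

off 0x00: read 00 00 c0 a8 as little → 0xa8c00000
  opcode bits[31:26]=0x2a: lsl/RR
  rd@[25:24]=0x0 ⇒ R0
  rs@[23:22]=0x3 ⇒ R3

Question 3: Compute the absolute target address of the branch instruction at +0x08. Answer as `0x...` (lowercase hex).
0x951c

off 0x08: read f4 ff ff 57 as little → 0x57fffff4
  op=0x57fffff4>>26=0x15 ⇒ bnz (J)
  imm: (w>>0)&0x3ffffff=0x3fffff4 (s26→-12) → $-12
  target = base 0x951c + off 0x08 + 4 + imm -12 = 0x951c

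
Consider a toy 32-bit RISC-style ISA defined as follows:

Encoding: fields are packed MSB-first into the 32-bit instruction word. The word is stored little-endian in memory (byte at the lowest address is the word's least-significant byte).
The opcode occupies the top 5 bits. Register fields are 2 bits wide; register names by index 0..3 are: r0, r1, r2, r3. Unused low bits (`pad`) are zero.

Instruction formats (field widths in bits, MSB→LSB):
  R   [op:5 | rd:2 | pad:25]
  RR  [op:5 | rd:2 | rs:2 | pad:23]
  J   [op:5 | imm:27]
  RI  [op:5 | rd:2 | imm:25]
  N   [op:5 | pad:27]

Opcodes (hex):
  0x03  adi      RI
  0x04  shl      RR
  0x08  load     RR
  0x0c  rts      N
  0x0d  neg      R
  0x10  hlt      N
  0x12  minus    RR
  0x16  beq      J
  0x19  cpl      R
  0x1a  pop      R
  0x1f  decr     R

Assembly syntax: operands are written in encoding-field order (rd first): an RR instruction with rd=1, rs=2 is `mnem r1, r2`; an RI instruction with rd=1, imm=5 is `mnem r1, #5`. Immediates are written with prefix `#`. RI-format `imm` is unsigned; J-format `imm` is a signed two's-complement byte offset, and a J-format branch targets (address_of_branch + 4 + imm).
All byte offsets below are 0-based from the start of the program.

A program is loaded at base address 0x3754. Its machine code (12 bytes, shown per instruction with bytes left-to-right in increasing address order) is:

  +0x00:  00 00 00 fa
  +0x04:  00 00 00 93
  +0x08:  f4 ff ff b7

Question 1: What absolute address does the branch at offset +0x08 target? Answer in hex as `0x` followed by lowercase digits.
off 0x08: read f4 ff ff b7 as little → 0xb7fffff4
  op=0xb7fffff4>>27=0x16 ⇒ beq (J)
  imm: (w>>0)&0x7ffffff=0x7fffff4 (s27→-12) → #-12
  target = base 0x3754 + off 0x08 + 4 + imm -12 = 0x3754

0x3754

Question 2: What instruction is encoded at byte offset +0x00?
decr r1

+0x00: 00 00 00 fa ⇒ word 0xfa000000 (little)
  op=0xfa000000>>27=0x1f ⇒ decr (R)
  rd@[26:25]=0x1 ⇒ r1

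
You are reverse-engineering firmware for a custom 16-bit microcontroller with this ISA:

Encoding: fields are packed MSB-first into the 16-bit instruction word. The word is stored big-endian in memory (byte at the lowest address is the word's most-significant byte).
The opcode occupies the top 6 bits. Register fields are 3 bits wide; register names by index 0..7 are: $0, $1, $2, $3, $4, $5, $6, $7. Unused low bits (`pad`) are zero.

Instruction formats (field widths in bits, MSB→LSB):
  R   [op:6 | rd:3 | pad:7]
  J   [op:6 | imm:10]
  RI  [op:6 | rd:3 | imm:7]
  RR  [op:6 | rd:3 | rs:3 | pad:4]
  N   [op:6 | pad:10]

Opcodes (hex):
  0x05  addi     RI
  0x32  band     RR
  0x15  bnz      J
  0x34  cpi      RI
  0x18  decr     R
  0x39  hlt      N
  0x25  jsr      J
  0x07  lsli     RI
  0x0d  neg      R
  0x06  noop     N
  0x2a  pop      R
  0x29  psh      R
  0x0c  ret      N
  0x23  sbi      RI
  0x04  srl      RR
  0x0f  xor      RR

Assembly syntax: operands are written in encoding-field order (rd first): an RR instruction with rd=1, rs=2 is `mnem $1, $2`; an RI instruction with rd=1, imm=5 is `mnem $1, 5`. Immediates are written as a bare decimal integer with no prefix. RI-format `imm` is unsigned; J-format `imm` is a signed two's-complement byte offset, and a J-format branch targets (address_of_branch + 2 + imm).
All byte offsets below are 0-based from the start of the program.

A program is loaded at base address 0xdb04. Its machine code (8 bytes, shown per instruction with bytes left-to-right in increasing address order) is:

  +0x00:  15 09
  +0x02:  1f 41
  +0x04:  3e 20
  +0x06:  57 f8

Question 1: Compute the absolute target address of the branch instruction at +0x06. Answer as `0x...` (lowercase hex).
+0x06: 57 f8 ⇒ word 0x57f8 (big)
  opcode bits[15:10]=0x15: bnz/J
  [9:0] imm=1016 (s10→-8) = -8
  target = base 0xdb04 + off 0x06 + 2 + imm -8 = 0xdb04

0xdb04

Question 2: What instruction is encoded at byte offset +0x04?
+0x04: 3e 20 ⇒ word 0x3e20 (big)
  opcode bits[15:10]=0xf: xor/RR
  rd: (w>>7)&0x7=0x4 → $4
  rs: (w>>4)&0x7=0x2 → $2

xor $4, $2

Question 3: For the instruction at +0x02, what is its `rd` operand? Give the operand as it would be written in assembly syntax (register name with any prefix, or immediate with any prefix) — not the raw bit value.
off 0x02: read 1f 41 as big → 0x1f41
  top 6b → 0x7 → lsli [RI]
  rd: (w>>7)&0x7=0x6 → $6
  imm: (w>>0)&0x7f=0x41 → 65

$6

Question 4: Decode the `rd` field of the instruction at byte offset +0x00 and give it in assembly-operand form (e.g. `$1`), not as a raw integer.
$2

[00] 15 09 → 0x1509
  op=0x1509>>10=0x5 ⇒ addi (RI)
  rd: (w>>7)&0x7=0x2 → $2
  imm: (w>>0)&0x7f=0x9 → 9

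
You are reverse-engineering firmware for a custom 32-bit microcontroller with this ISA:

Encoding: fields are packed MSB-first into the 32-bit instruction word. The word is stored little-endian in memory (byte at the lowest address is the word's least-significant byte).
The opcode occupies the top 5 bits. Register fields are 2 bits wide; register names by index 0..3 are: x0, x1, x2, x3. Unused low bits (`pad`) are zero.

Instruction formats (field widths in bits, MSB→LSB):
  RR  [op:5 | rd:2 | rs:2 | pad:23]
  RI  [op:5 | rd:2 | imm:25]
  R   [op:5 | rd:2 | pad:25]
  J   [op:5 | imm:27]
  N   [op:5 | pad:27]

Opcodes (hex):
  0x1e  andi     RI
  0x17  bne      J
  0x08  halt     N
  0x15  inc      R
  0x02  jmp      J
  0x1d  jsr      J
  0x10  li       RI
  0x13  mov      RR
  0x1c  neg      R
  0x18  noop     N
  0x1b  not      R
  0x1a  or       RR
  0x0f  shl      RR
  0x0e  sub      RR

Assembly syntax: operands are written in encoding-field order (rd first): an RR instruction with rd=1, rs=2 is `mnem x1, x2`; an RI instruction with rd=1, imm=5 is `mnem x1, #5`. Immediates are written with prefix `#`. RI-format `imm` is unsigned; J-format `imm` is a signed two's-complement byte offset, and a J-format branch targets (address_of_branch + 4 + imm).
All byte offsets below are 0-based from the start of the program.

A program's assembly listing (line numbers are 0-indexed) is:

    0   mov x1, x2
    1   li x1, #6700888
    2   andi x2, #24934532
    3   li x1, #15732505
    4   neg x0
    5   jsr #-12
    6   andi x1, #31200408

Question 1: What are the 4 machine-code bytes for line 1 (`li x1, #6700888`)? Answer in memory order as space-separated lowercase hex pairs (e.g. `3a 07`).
58 3f 66 82

1. li fields op=0x10:5|rd=1:2|imm=6700888:25 → word 82663f58h → 58 3f 66 82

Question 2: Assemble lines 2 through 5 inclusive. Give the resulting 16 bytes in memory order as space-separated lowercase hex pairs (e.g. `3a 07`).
line 2 (andi): pack op=0x1e:5|rd=2:2|imm=24934532:25 = 0xf57c7884; little→ 84 78 7c f5
line 3 (li): pack op=0x10:5|rd=1:2|imm=15732505:25 = 0x82f00f19; little→ 19 0f f0 82
line 4 (neg): pack op=0x1c:5|rd=0:2|pad=0:25 = 0xe0000000; little→ 00 00 00 e0
line 5 (jsr): pack op=0x1d:5|imm=-12:27 = 0xeffffff4; little→ f4 ff ff ef

84 78 7c f5 19 0f f0 82 00 00 00 e0 f4 ff ff ef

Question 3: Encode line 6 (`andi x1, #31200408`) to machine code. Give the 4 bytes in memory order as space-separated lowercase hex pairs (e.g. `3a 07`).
98 14 dc f3

6. andi fields op=0x1e:5|rd=1:2|imm=31200408:25 → word f3dc1498h → 98 14 dc f3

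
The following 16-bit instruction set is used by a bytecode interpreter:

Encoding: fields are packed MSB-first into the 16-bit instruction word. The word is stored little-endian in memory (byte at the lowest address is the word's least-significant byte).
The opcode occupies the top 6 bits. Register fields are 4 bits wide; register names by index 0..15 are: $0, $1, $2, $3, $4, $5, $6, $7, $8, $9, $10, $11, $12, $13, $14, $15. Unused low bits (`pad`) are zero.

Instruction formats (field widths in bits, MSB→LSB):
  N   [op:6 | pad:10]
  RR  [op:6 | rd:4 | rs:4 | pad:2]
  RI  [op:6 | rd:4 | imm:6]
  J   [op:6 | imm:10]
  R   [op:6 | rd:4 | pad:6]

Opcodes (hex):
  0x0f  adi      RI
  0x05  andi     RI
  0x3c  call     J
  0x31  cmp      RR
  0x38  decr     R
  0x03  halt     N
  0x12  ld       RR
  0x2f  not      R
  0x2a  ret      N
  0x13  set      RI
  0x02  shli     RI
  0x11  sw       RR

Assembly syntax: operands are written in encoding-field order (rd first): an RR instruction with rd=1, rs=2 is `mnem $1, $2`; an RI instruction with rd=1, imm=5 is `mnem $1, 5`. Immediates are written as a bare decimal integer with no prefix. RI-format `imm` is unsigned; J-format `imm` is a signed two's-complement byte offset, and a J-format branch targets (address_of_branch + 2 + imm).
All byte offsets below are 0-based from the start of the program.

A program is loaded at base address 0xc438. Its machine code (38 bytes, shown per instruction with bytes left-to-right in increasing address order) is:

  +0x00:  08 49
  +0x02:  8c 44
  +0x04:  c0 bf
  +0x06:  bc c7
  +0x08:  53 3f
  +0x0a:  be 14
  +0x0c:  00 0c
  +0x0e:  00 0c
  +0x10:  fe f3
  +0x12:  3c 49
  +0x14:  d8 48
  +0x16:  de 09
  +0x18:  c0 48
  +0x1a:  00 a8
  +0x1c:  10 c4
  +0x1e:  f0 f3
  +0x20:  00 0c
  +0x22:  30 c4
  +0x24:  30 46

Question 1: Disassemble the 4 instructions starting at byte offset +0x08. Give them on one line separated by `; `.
@+08  little-endian(53 3f) = 0x3f53
  top 6b → 0xf → adi [RI]
  [9:6] rd=13 = $13
  [5:0] imm=19 = 19
@+0a  little-endian(be 14) = 0x14be
  top 6b → 0x5 → andi [RI]
  [9:6] rd=2 = $2
  [5:0] imm=62 = 62
@+0c  little-endian(00 0c) = 0x0c00
  top 6b → 0x3 → halt [N]
@+0e  little-endian(00 0c) = 0x0c00
  top 6b → 0x3 → halt [N]

adi $13, 19; andi $2, 62; halt; halt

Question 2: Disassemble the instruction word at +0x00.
[00] 08 49 → 0x4908
  top 6b → 0x12 → ld [RR]
  [9:6] rd=4 = $4
  [5:2] rs=2 = $2

ld $4, $2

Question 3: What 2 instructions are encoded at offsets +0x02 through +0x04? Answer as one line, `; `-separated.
+0x02: 8c 44 ⇒ word 0x448c (little)
  op=0x448c>>10=0x11 ⇒ sw (RR)
  [9:6] rd=2 = $2
  [5:2] rs=3 = $3
+0x04: c0 bf ⇒ word 0xbfc0 (little)
  op=0xbfc0>>10=0x2f ⇒ not (R)
  [9:6] rd=15 = $15

sw $2, $3; not $15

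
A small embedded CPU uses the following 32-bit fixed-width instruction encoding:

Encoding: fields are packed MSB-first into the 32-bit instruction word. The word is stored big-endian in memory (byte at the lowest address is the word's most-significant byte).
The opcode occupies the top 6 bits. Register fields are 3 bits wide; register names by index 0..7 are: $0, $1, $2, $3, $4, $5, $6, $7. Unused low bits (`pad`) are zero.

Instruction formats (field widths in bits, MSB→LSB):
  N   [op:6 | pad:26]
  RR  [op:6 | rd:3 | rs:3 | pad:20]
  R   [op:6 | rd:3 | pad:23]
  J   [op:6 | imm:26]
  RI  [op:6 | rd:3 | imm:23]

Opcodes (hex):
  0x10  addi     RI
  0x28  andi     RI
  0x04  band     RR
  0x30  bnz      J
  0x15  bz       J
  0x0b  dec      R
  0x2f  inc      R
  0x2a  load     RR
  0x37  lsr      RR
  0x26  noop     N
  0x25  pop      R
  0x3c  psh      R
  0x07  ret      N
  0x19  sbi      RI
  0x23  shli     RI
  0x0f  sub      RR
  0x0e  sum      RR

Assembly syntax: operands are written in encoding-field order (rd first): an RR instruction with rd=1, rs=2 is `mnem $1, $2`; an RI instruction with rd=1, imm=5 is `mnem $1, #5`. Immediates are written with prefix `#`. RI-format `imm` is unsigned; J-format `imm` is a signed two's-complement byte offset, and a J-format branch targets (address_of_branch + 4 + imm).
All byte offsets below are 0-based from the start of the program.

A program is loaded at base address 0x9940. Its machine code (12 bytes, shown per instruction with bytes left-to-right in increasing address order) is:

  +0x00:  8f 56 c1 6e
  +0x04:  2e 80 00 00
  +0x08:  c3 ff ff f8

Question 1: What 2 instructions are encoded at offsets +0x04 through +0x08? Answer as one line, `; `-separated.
dec $5; bnz #-8

@+04  big-endian(2e 80 00 00) = 0x2e800000
  op=0x2e800000>>26=0xb ⇒ dec (R)
  [25:23] rd=5 = $5
@+08  big-endian(c3 ff ff f8) = 0xc3fffff8
  op=0xc3fffff8>>26=0x30 ⇒ bnz (J)
  [25:0] imm=67108856 (s26→-8) = #-8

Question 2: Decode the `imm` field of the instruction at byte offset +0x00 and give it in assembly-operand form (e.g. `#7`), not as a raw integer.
#5685614

off 0x00: read 8f 56 c1 6e as big → 0x8f56c16e
  top 6b → 0x23 → shli [RI]
  rd@[25:23]=0x6 ⇒ $6
  imm@[22:0]=0x56c16e ⇒ #5685614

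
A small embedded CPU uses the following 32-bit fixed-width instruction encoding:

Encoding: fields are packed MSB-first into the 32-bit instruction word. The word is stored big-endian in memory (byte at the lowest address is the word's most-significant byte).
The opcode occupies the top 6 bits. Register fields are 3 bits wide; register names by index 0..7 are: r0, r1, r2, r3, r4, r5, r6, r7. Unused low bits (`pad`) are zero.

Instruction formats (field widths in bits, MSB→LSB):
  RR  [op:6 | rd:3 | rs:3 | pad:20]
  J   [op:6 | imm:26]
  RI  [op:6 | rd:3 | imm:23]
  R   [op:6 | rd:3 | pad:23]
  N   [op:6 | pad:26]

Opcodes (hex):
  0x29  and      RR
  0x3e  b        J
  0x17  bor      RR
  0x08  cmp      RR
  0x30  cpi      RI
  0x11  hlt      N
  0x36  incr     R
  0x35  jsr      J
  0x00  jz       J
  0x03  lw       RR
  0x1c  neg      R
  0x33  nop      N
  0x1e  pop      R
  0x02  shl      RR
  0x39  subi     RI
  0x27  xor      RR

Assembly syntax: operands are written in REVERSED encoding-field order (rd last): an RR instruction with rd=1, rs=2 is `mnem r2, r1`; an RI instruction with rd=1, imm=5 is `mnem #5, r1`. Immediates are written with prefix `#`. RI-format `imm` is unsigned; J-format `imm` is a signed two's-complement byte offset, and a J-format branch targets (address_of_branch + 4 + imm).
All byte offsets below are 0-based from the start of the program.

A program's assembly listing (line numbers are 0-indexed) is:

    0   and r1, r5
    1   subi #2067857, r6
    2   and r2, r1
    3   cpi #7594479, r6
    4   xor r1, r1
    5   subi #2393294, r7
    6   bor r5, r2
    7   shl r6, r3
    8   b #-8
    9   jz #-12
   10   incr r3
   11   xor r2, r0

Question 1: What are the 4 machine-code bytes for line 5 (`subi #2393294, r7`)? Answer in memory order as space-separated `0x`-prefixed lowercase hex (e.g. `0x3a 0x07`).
0xe7 0xa4 0x84 0xce

5. subi fields op=0x39:6|rd=7:3|imm=2393294:23 → word e7a484ceh → e7 a4 84 ce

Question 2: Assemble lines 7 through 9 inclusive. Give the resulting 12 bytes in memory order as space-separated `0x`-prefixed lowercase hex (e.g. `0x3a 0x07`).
L7: shl op=0x2:6|rd=3:3|rs=6:3|pad=0:20 ⇒ 0x09e00000 ⇒ big 09 e0 00 00
L8: b op=0x3e:6|imm=-8:26 ⇒ 0xfbfffff8 ⇒ big fb ff ff f8
L9: jz op=0x0:6|imm=-12:26 ⇒ 0x03fffff4 ⇒ big 03 ff ff f4

0x09 0xe0 0x00 0x00 0xfb 0xff 0xff 0xf8 0x03 0xff 0xff 0xf4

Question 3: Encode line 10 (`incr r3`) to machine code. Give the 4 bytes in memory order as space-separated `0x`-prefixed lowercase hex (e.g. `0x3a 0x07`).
0xd9 0x80 0x00 0x00

line 10 (incr): pack op=0x36:6|rd=3:3|pad=0:23 = 0xd9800000; big→ d9 80 00 00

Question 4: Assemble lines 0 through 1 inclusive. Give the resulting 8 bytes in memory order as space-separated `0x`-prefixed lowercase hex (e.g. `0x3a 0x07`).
0xa6 0x90 0x00 0x00 0xe7 0x1f 0x8d 0x91

line 0 (and): pack op=0x29:6|rd=5:3|rs=1:3|pad=0:20 = 0xa6900000; big→ a6 90 00 00
line 1 (subi): pack op=0x39:6|rd=6:3|imm=2067857:23 = 0xe71f8d91; big→ e7 1f 8d 91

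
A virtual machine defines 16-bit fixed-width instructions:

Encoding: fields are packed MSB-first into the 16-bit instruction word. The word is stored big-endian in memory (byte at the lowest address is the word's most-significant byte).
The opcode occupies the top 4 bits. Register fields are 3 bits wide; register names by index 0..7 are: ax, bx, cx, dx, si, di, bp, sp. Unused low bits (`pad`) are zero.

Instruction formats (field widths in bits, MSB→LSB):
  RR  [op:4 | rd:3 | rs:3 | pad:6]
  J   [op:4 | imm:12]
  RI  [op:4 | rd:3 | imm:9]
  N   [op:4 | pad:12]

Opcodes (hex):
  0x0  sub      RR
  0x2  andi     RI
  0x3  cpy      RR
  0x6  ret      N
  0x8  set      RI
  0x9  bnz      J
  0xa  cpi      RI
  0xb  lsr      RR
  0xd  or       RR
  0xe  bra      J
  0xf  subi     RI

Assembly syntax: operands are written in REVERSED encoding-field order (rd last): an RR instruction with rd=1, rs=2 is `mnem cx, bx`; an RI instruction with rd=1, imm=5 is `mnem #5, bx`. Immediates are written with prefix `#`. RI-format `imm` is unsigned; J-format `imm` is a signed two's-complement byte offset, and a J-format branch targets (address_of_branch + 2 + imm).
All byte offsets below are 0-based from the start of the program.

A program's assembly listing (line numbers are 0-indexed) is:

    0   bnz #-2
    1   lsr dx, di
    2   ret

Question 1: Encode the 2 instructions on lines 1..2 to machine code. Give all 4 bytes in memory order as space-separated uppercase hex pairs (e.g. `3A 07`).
BA C0 60 00

1. lsr fields op=0xb:4|rd=5:3|rs=3:3|pad=0:6 → word bac0h → ba c0
2. ret fields op=0x6:4|pad=0:12 → word 6000h → 60 00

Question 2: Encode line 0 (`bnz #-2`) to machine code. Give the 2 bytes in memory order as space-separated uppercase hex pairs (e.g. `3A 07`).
9F FE

0. bnz fields op=0x9:4|imm=-2:12 → word 9ffeh → 9f fe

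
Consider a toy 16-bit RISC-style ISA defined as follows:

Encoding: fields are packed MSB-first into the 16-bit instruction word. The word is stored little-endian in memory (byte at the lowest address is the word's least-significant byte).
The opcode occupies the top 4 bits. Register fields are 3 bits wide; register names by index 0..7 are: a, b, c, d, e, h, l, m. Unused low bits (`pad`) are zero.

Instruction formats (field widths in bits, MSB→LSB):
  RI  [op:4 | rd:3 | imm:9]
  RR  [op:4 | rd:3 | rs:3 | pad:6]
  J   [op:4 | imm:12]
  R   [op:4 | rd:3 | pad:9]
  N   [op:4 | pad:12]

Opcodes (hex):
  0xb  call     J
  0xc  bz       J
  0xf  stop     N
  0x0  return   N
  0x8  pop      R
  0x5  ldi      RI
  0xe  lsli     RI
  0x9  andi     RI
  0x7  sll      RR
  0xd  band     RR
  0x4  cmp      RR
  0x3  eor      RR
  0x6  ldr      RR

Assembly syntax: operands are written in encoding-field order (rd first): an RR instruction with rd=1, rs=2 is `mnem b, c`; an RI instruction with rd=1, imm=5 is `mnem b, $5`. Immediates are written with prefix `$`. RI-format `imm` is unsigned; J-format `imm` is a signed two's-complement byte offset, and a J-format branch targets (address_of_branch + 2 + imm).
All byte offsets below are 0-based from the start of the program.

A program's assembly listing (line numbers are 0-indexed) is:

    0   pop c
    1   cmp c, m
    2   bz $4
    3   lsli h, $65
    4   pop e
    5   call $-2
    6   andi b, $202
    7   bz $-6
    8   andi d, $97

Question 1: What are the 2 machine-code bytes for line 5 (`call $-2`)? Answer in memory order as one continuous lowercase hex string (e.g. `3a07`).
line 5 (call): pack op=0xb:4|imm=-2:12 = 0xbffe; little→ fe bf

febf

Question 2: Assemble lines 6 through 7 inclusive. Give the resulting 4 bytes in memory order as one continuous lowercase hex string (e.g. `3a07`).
ca92facf

6. andi fields op=0x9:4|rd=1:3|imm=202:9 → word 92cah → ca 92
7. bz fields op=0xc:4|imm=-6:12 → word cffah → fa cf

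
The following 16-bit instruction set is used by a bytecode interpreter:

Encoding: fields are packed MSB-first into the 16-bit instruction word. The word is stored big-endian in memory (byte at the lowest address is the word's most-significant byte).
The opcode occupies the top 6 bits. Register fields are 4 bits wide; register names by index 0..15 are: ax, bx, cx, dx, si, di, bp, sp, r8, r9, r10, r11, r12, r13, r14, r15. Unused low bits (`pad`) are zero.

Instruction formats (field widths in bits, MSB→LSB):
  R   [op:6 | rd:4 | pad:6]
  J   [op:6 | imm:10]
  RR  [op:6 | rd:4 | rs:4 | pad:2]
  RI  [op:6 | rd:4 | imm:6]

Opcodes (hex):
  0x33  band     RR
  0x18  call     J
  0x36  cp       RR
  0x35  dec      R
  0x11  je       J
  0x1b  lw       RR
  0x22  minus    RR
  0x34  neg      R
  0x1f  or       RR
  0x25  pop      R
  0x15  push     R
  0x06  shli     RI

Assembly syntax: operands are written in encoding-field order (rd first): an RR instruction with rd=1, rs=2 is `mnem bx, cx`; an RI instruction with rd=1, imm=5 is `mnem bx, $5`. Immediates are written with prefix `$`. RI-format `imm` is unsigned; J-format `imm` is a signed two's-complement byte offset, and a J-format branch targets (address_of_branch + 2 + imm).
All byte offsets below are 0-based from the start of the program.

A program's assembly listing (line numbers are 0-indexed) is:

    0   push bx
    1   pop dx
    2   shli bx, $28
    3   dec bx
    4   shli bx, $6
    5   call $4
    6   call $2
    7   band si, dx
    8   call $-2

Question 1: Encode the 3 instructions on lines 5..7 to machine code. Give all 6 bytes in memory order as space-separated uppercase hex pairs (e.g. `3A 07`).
line 5 (call): pack op=0x18:6|imm=4:10 = 0x6004; big→ 60 04
line 6 (call): pack op=0x18:6|imm=2:10 = 0x6002; big→ 60 02
line 7 (band): pack op=0x33:6|rd=4:4|rs=3:4|pad=0:2 = 0xcd0c; big→ cd 0c

60 04 60 02 CD 0C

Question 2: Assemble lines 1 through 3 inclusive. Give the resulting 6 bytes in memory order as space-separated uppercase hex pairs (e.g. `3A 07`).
94 C0 18 5C D4 40

line 1 (pop): pack op=0x25:6|rd=3:4|pad=0:6 = 0x94c0; big→ 94 c0
line 2 (shli): pack op=0x6:6|rd=1:4|imm=28:6 = 0x185c; big→ 18 5c
line 3 (dec): pack op=0x35:6|rd=1:4|pad=0:6 = 0xd440; big→ d4 40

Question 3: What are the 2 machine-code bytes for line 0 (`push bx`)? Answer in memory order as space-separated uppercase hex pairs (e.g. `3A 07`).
L0: push op=0x15:6|rd=1:4|pad=0:6 ⇒ 0x5440 ⇒ big 54 40

54 40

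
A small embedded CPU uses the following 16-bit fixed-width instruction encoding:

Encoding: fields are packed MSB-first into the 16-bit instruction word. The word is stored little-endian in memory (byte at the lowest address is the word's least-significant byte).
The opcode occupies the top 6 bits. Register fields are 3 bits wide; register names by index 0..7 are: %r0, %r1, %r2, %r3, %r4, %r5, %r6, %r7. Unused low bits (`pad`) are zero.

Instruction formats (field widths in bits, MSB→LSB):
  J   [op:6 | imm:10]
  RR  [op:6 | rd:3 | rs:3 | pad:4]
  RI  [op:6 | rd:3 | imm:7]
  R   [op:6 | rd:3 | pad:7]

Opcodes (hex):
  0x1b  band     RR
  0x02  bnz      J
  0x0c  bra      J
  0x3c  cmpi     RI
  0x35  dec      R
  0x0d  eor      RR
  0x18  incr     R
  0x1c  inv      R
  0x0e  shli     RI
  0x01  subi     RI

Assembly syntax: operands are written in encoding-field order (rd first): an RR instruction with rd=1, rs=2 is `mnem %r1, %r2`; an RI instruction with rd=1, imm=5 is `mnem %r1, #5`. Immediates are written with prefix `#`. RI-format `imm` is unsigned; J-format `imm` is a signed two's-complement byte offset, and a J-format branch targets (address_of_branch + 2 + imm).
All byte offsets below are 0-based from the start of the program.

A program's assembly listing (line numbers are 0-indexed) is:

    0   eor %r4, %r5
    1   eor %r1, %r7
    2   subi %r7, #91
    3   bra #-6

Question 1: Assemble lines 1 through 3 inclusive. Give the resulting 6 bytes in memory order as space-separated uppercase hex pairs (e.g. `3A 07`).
1. eor fields op=0xd:6|rd=1:3|rs=7:3|pad=0:4 → word 34f0h → f0 34
2. subi fields op=0x1:6|rd=7:3|imm=91:7 → word 07dbh → db 07
3. bra fields op=0xc:6|imm=-6:10 → word 33fah → fa 33

F0 34 DB 07 FA 33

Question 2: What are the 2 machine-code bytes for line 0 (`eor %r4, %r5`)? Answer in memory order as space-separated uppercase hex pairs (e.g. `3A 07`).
L0: eor op=0xd:6|rd=4:3|rs=5:3|pad=0:4 ⇒ 0x3650 ⇒ little 50 36

50 36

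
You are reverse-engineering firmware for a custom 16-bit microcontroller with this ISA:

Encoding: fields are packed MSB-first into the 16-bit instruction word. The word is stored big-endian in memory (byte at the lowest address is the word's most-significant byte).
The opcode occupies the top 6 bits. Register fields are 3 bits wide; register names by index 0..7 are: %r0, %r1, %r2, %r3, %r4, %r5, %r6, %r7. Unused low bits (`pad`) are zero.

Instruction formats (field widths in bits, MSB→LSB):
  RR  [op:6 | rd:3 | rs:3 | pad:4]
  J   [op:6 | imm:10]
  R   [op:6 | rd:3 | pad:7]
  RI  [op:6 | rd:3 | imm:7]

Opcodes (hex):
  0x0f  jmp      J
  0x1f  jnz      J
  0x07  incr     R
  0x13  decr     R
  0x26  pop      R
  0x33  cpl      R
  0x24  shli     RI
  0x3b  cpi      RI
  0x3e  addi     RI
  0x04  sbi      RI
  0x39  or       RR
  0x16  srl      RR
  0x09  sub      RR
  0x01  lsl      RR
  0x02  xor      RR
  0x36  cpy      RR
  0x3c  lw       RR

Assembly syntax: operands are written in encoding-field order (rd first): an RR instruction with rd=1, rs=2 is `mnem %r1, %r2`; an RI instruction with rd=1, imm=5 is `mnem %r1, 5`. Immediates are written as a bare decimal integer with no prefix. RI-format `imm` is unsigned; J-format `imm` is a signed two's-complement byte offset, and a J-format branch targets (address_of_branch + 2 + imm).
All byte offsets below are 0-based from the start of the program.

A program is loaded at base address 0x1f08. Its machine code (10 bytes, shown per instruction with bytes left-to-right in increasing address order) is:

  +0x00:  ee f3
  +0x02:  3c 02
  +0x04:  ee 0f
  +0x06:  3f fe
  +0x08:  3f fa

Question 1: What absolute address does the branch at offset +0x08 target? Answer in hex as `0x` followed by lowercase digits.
+0x08: 3f fa ⇒ word 0x3ffa (big)
  op=0x3ffa>>10=0xf ⇒ jmp (J)
  imm: (w>>0)&0x3ff=0x3fa (s10→-6) → -6
  target = base 0x1f08 + off 0x08 + 2 + imm -6 = 0x1f0c

0x1f0c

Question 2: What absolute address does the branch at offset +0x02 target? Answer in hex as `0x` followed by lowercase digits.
0x1f0e

+0x02: 3c 02 ⇒ word 0x3c02 (big)
  op=0x3c02>>10=0xf ⇒ jmp (J)
  imm: (w>>0)&0x3ff=0x2 → 2
  target = base 0x1f08 + off 0x02 + 2 + imm 2 = 0x1f0e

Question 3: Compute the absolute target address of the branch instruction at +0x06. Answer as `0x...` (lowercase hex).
@+06  big-endian(3f fe) = 0x3ffe
  opcode bits[15:10]=0xf: jmp/J
  imm: (w>>0)&0x3ff=0x3fe (s10→-2) → -2
  target = base 0x1f08 + off 0x06 + 2 + imm -2 = 0x1f0e

0x1f0e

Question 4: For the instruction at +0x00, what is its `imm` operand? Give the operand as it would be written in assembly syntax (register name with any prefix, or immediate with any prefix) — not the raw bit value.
115

off 0x00: read ee f3 as big → 0xeef3
  top 6b → 0x3b → cpi [RI]
  rd@[9:7]=0x5 ⇒ %r5
  imm@[6:0]=0x73 ⇒ 115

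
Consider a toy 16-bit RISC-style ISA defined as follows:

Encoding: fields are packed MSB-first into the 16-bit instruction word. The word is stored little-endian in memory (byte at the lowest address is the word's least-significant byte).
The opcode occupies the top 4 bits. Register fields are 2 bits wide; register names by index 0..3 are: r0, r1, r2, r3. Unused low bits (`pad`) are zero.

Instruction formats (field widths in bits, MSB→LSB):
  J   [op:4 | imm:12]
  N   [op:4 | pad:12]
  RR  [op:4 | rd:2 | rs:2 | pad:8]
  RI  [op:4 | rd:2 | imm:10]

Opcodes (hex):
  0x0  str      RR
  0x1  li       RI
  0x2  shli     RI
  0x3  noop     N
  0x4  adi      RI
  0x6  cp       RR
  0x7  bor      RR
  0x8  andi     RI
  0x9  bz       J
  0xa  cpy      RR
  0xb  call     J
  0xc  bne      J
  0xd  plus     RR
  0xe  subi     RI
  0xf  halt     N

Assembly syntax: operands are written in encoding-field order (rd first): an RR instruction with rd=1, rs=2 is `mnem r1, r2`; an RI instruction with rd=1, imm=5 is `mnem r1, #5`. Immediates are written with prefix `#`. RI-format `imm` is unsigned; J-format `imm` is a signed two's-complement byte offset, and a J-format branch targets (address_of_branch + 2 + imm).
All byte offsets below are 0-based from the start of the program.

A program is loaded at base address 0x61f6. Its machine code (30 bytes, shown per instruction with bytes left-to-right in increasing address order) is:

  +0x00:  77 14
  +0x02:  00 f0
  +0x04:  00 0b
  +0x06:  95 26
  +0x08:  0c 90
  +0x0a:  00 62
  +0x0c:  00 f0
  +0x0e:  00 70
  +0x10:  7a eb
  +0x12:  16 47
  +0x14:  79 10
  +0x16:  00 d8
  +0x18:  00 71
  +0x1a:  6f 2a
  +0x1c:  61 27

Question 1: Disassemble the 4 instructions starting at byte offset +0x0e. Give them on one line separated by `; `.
bor r0, r0; subi r2, #890; adi r1, #790; li r0, #121

@+0e  little-endian(00 70) = 0x7000
  top 4b → 0x7 → bor [RR]
  rd@[11:10]=0x0 ⇒ r0
  rs@[9:8]=0x0 ⇒ r0
@+10  little-endian(7a eb) = 0xeb7a
  top 4b → 0xe → subi [RI]
  rd@[11:10]=0x2 ⇒ r2
  imm@[9:0]=0x37a ⇒ #890
@+12  little-endian(16 47) = 0x4716
  top 4b → 0x4 → adi [RI]
  rd@[11:10]=0x1 ⇒ r1
  imm@[9:0]=0x316 ⇒ #790
@+14  little-endian(79 10) = 0x1079
  top 4b → 0x1 → li [RI]
  rd@[11:10]=0x0 ⇒ r0
  imm@[9:0]=0x79 ⇒ #121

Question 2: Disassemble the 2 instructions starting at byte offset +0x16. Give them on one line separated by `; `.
off 0x16: read 00 d8 as little → 0xd800
  opcode bits[15:12]=0xd: plus/RR
  [11:10] rd=2 = r2
  [9:8] rs=0 = r0
off 0x18: read 00 71 as little → 0x7100
  opcode bits[15:12]=0x7: bor/RR
  [11:10] rd=0 = r0
  [9:8] rs=1 = r1

plus r2, r0; bor r0, r1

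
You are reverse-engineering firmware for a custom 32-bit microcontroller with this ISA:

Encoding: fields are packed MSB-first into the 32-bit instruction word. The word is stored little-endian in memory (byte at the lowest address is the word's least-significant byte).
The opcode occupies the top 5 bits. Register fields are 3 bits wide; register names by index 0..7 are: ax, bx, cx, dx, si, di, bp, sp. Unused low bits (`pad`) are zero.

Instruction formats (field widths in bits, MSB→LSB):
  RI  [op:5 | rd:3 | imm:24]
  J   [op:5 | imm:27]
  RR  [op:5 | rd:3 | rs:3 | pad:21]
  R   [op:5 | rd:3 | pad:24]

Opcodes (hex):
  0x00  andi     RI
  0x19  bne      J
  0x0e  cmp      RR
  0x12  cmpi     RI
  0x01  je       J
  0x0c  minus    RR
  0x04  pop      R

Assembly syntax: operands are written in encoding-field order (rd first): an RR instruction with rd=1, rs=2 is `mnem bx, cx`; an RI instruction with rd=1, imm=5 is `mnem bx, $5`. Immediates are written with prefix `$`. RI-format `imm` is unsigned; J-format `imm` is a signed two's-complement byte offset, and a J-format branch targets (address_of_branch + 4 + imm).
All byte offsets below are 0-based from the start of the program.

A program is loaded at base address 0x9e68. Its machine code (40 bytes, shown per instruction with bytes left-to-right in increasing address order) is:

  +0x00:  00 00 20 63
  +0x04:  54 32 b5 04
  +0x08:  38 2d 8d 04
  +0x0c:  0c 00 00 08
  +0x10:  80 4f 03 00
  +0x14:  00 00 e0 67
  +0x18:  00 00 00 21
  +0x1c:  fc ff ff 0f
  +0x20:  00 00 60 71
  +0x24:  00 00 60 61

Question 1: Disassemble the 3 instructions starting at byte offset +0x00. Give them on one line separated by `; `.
minus dx, bx; andi si, $11874900; andi si, $9252152

+0x00: 00 00 20 63 ⇒ word 0x63200000 (little)
  top 5b → 0xc → minus [RR]
  rd@[26:24]=0x3 ⇒ dx
  rs@[23:21]=0x1 ⇒ bx
+0x04: 54 32 b5 04 ⇒ word 0x04b53254 (little)
  top 5b → 0x0 → andi [RI]
  rd@[26:24]=0x4 ⇒ si
  imm@[23:0]=0xb53254 ⇒ $11874900
+0x08: 38 2d 8d 04 ⇒ word 0x048d2d38 (little)
  top 5b → 0x0 → andi [RI]
  rd@[26:24]=0x4 ⇒ si
  imm@[23:0]=0x8d2d38 ⇒ $9252152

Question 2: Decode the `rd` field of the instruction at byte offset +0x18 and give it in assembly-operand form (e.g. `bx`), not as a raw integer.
@+18  little-endian(00 00 00 21) = 0x21000000
  op=0x21000000>>27=0x4 ⇒ pop (R)
  [26:24] rd=1 = bx

bx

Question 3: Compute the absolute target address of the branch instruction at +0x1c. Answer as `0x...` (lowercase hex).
+0x1c: fc ff ff 0f ⇒ word 0x0ffffffc (little)
  top 5b → 0x1 → je [J]
  imm@[26:0]=0x7fffffc (s27→-4) ⇒ $-4
  target = base 0x9e68 + off 0x1c + 4 + imm -4 = 0x9e84

0x9e84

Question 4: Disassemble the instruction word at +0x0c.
off 0x0c: read 0c 00 00 08 as little → 0x0800000c
  opcode bits[31:27]=0x1: je/J
  [26:0] imm=12 = $12

je $12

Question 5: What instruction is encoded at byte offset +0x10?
@+10  little-endian(80 4f 03 00) = 0x00034f80
  op=0x00034f80>>27=0x0 ⇒ andi (RI)
  rd: (w>>24)&0x7=0x0 → ax
  imm: (w>>0)&0xffffff=0x34f80 → $216960

andi ax, $216960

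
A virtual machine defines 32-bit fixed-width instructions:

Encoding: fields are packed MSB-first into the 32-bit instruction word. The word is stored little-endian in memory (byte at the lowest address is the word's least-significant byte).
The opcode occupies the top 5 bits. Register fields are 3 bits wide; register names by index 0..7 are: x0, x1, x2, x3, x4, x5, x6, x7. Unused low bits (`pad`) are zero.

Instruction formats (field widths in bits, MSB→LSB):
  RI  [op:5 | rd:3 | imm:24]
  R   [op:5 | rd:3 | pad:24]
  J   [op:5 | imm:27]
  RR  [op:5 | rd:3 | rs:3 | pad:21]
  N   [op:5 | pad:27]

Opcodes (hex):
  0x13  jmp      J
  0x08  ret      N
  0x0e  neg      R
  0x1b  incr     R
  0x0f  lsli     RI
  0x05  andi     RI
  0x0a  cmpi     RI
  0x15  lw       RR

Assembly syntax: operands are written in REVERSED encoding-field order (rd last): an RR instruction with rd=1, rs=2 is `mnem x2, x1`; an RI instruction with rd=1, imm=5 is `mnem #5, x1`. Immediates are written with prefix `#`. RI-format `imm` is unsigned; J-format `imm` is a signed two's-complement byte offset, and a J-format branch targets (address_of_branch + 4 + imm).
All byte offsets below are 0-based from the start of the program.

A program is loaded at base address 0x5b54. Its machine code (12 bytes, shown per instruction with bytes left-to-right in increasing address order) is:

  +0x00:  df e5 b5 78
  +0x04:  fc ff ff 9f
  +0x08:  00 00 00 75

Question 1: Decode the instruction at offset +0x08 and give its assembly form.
off 0x08: read 00 00 00 75 as little → 0x75000000
  top 5b → 0xe → neg [R]
  rd@[26:24]=0x5 ⇒ x5

neg x5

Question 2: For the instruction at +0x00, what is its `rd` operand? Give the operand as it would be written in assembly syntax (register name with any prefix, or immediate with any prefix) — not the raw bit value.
x0

off 0x00: read df e5 b5 78 as little → 0x78b5e5df
  op=0x78b5e5df>>27=0xf ⇒ lsli (RI)
  rd: (w>>24)&0x7=0x0 → x0
  imm: (w>>0)&0xffffff=0xb5e5df → #11920863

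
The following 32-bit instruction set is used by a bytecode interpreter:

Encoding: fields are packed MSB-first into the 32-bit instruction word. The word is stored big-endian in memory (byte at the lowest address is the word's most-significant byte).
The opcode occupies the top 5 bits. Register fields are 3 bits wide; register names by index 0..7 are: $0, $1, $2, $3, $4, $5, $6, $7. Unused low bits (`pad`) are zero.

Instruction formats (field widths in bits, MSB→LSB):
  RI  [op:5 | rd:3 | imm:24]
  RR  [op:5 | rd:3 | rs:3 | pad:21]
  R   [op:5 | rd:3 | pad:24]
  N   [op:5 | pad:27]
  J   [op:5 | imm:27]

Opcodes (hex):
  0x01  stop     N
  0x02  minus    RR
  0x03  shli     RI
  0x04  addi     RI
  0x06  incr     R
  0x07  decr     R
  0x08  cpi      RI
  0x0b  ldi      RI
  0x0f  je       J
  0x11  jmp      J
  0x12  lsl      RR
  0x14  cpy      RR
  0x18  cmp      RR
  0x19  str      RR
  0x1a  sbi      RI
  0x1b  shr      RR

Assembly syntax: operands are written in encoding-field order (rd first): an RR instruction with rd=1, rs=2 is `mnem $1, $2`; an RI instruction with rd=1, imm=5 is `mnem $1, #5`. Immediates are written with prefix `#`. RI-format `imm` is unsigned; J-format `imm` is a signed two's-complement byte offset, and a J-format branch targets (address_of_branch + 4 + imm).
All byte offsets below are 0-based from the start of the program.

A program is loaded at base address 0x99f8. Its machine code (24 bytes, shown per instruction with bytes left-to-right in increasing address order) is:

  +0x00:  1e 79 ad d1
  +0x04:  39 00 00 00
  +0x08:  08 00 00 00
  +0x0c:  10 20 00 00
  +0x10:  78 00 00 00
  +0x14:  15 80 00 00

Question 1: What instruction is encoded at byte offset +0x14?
[14] 15 80 00 00 → 0x15800000
  top 5b → 0x2 → minus [RR]
  rd@[26:24]=0x5 ⇒ $5
  rs@[23:21]=0x4 ⇒ $4

minus $5, $4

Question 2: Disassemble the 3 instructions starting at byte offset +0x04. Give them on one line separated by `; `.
+0x04: 39 00 00 00 ⇒ word 0x39000000 (big)
  opcode bits[31:27]=0x7: decr/R
  rd@[26:24]=0x1 ⇒ $1
+0x08: 08 00 00 00 ⇒ word 0x08000000 (big)
  opcode bits[31:27]=0x1: stop/N
+0x0c: 10 20 00 00 ⇒ word 0x10200000 (big)
  opcode bits[31:27]=0x2: minus/RR
  rd@[26:24]=0x0 ⇒ $0
  rs@[23:21]=0x1 ⇒ $1

decr $1; stop; minus $0, $1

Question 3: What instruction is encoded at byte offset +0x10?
je #0

[10] 78 00 00 00 → 0x78000000
  opcode bits[31:27]=0xf: je/J
  imm: (w>>0)&0x7ffffff=0x0 → #0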